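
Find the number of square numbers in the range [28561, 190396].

268

The n-th square number is n².
Smallest index with value ≥ 28561: n = 169 (giving 28561).
Largest index with value ≤ 190396: n = 436 (giving 190096).
Indices 169 through 436: 268 terms.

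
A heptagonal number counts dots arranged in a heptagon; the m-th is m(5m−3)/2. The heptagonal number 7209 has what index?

Set n(5n−3)/2 = 7209, giving 5n² − 3n − 14418 = 0.
So n = (3 + 537) / 10 = 540/10 = 54.

54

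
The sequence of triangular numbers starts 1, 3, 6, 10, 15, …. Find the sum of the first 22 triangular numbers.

Σ i(i+1)/2 = (Σi² + Σi) / 2 over i = 1..22.
Σi = 253 and Σi² = 3795.
(1·3795 + 1·253) / 2 = 4048/2 = 2024.

2024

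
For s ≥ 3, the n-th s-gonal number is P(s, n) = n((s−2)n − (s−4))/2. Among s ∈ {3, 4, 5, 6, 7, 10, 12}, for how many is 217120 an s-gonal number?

1

s = 3: P(3, 658) = 216811 and P(3, 659) = 217470; 217120 is not s-gonal.
s = 4: P(4, 465) = 216225 and P(4, 466) = 217156; 217120 is not s-gonal.
s = 5: P(5, 380) = 216410 and P(5, 381) = 217551; 217120 is not s-gonal.
s = 6: P(6, 329) = 216153 and P(6, 330) = 217470; 217120 is not s-gonal.
s = 7: P(7, 295) = 217120. ✓
s = 10: P(10, 233) = 216457 and P(10, 234) = 218322; 217120 is not s-gonal.
s = 12: P(12, 208) = 215488 and P(12, 209) = 217569; 217120 is not s-gonal.
Hits: s ∈ {7} → 1.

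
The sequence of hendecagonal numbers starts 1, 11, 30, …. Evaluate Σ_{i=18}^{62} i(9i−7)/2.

351855

Σ i(9i−7)/2 = (9Σi² − 7Σi) / 2 over i = 18..62.
Σi = 1953 − 153 = 1800 and Σi² = 81375 − 1785 = 79590.
(9·79590 − 7·1800) / 2 = 703710/2 = 351855.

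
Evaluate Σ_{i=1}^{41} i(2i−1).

Σ i(2i−1) = 2Σi² − Σi over i = 1..41.
Σi = 861 and Σi² = 23821.
2·23821 − 1·861 = 46781.

46781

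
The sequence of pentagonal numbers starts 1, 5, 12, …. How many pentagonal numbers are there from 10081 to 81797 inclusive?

151

The n-th pentagonal number is n(3n−1)/2.
Smallest index with value ≥ 10081: n = 83 (giving 10292).
Largest index with value ≤ 81797: n = 233 (giving 81317).
Indices 83 through 233: 151 terms.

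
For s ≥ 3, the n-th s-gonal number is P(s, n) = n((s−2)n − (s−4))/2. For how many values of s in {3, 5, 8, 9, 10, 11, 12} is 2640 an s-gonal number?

s = 3: P(3, 72) = 2628 and P(3, 73) = 2701; 2640 is not s-gonal.
s = 5: P(5, 42) = 2625 and P(5, 43) = 2752; 2640 is not s-gonal.
s = 8: P(8, 30) = 2640. ✓
s = 9: P(9, 27) = 2484 and P(9, 28) = 2674; 2640 is not s-gonal.
s = 10: P(10, 26) = 2626 and P(10, 27) = 2835; 2640 is not s-gonal.
s = 11: P(11, 24) = 2508 and P(11, 25) = 2725; 2640 is not s-gonal.
s = 12: P(12, 23) = 2553 and P(12, 24) = 2784; 2640 is not s-gonal.
Hits: s ∈ {8} → 1.

1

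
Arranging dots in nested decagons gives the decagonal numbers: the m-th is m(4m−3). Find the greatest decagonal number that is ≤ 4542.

Solve n(4n−3) ≤ 4542 for integer n.
n = 34 gives 4522 ≤ 4542, while n = 35 gives 4795 > 4542; so the answer is 4522.

4522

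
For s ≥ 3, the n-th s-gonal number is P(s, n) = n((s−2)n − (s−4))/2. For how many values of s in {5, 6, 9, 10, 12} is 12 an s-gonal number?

s = 5: P(5, 3) = 12. ✓
s = 6: P(6, 2) = 6 and P(6, 3) = 15; 12 is not s-gonal.
s = 9: P(9, 2) = 9 and P(9, 3) = 24; 12 is not s-gonal.
s = 10: P(10, 2) = 10 and P(10, 3) = 27; 12 is not s-gonal.
s = 12: P(12, 2) = 12. ✓
Hits: s ∈ {5, 12} → 2.

2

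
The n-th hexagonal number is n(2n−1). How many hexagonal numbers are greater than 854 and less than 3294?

The n-th hexagonal number is n(2n−1).
Smallest index with value > 854: n = 21 (giving 861).
Largest index with value < 3294: n = 40 (giving 3160).
Indices 21 through 40: 20 terms.

20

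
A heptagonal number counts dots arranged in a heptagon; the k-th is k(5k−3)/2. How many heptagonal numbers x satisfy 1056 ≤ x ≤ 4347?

The n-th heptagonal number is n(5n−3)/2.
Smallest index with value ≥ 1056: n = 21 (giving 1071).
Largest index with value ≤ 4347: n = 42 (giving 4347).
Indices 21 through 42: 22 terms.

22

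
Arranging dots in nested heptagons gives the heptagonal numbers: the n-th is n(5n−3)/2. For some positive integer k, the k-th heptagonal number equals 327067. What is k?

362

Set n(5n−3)/2 = 327067, giving 5n² − 3n − 654134 = 0.
The discriminant is 9 + 40·327067 = 13082689, and √13082689 = 3617.
So n = (3 + 3617) / 10 = 3620/10 = 362.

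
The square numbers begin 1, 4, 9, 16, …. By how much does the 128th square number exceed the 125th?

759

128² = 16384 and 125² = 15625.
Difference: 16384 − 15625 = 759.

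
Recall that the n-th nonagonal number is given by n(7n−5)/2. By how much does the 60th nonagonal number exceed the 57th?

1221

60·(7·60 − 5)/2 = 12450 and 57·(7·57 − 5)/2 = 11229.
Difference: 12450 − 11229 = 1221.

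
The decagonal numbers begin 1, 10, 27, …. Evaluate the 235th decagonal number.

220195

The 235th decagonal number is n(4n−3) with n = 235.
235·(4·235 − 3) = 235·937 = 220195.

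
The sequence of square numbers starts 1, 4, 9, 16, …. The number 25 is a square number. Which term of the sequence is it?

5

We need n² = 25, so n = √25 = 5.
Check: 5² = 25. ✓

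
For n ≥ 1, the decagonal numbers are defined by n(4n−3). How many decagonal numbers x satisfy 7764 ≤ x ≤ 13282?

The n-th decagonal number is n(4n−3).
Smallest index with value ≥ 7764: n = 45 (giving 7965).
Largest index with value ≤ 13282: n = 58 (giving 13282).
Indices 45 through 58: 14 terms.

14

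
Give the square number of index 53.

53² = 2809.

2809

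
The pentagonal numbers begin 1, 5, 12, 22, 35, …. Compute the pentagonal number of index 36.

The 36th pentagonal number is n(3n−1)/2 with n = 36.
36·(3·36 − 1)/2 = 36·107/2 = 1926.

1926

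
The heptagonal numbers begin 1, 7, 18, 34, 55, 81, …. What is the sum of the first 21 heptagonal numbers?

7931

Σ i(5i−3)/2 = (5Σi² − 3Σi) / 2 over i = 1..21.
Σi = 231 and Σi² = 3311.
(5·3311 − 3·231) / 2 = 15862/2 = 7931.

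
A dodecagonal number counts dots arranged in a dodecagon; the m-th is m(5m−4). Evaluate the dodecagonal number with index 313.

313·(5·313 − 4) = 313·1561 = 488593.

488593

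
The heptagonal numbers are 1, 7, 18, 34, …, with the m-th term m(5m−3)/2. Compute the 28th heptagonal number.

1918

The 28th heptagonal number is n(5n−3)/2 with n = 28.
28·(5·28 − 3)/2 = 28·137/2 = 1918.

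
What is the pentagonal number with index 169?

42757

169·(3·169 − 1)/2 = 169·506/2 = 169·253 = 42757.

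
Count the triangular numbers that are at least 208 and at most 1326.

32

The n-th triangular number is n(n+1)/2.
Smallest index with value ≥ 208: n = 20 (giving 210).
Largest index with value ≤ 1326: n = 51 (giving 1326).
Indices 20 through 51: 32 terms.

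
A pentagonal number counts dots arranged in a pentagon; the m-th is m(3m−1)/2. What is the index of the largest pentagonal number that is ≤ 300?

14

Solve n(3n−1)/2 ≤ 300 for integer n.
n = 14 gives 287 ≤ 300, while n = 15 gives 330 > 300; so the answer is index 14.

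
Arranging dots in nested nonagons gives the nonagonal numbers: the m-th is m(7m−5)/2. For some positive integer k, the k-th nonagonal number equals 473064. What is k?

Set n(7n−5)/2 = 473064, giving 7n² − 5n − 946128 = 0.
The discriminant is 25 + 56·473064 = 26491609, and √26491609 = 5147.
So n = (5 + 5147) / 14 = 5152/14 = 368.

368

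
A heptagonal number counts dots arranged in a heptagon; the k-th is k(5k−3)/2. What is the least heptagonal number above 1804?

1918

Solve n(5n−3)/2 > 1804 for integer n.
The largest n with value ≤ 1804 is 27 (since 1782 ≤ 1804 < 1918), so the first above is n = 28, value 1918.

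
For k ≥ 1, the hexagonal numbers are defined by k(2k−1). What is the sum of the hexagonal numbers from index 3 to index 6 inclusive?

154

Σ i(2i−1) = 2Σi² − Σi over i = 3..6.
Σi = 21 − 3 = 18 and Σi² = 91 − 5 = 86.
2·86 − 1·18 = 154.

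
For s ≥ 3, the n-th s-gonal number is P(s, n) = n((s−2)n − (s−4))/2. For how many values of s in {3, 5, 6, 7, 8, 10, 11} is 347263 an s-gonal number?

1

s = 3: P(3, 832) = 346528 and P(3, 833) = 347361; 347263 is not s-gonal.
s = 5: P(5, 481) = 346801 and P(5, 482) = 348245; 347263 is not s-gonal.
s = 6: P(6, 416) = 345696 and P(6, 417) = 347361; 347263 is not s-gonal.
s = 7: P(7, 373) = 347263. ✓
s = 8: P(8, 340) = 346120 and P(8, 341) = 348161; 347263 is not s-gonal.
s = 10: P(10, 295) = 347215 and P(10, 296) = 349576; 347263 is not s-gonal.
s = 11: P(11, 278) = 346805 and P(11, 279) = 349308; 347263 is not s-gonal.
Hits: s ∈ {7} → 1.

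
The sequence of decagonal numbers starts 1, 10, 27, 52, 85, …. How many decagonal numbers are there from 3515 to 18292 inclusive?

38

The n-th decagonal number is n(4n−3).
Smallest index with value ≥ 3515: n = 31 (giving 3751).
Largest index with value ≤ 18292: n = 68 (giving 18292).
Indices 31 through 68: 38 terms.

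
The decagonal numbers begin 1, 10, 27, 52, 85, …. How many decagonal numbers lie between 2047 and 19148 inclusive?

The n-th decagonal number is n(4n−3).
Smallest index with value ≥ 2047: n = 23 (giving 2047).
Largest index with value ≤ 19148: n = 69 (giving 18837).
Indices 23 through 69: 47 terms.

47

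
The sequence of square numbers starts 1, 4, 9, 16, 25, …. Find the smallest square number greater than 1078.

1089

Solve n² > 1078 for integer n.
The largest n with value ≤ 1078 is 32 (since 1024 ≤ 1078 < 1089), so the first above is n = 33, value 1089.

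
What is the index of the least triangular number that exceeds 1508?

Solve n(n+1)/2 > 1508 for integer n.
The largest n with value ≤ 1508 is 54 (since 1485 ≤ 1508 < 1540), so the first above is n = 55, value 1540.

55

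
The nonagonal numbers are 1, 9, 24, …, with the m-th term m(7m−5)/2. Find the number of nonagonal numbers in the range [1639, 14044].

42

The n-th nonagonal number is n(7n−5)/2.
Smallest index with value ≥ 1639: n = 22 (giving 1639).
Largest index with value ≤ 14044: n = 63 (giving 13734).
Indices 22 through 63: 42 terms.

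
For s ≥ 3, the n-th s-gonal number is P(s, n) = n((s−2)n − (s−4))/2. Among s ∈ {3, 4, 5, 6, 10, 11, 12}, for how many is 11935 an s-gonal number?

2

s = 3: P(3, 154) = 11935. ✓
s = 4: P(4, 109) = 11881 and P(4, 110) = 12100; 11935 is not s-gonal.
s = 5: P(5, 89) = 11837 and P(5, 90) = 12105; 11935 is not s-gonal.
s = 6: P(6, 77) = 11781 and P(6, 78) = 12090; 11935 is not s-gonal.
s = 10: P(10, 55) = 11935. ✓
s = 11: P(11, 51) = 11526 and P(11, 52) = 11986; 11935 is not s-gonal.
s = 12: P(12, 49) = 11809 and P(12, 50) = 12300; 11935 is not s-gonal.
Hits: s ∈ {3, 10} → 2.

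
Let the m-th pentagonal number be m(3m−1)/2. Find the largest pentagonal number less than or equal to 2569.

Solve n(3n−1)/2 ≤ 2569 for integer n.
n = 41 gives 2501 ≤ 2569, while n = 42 gives 2625 > 2569; so the answer is 2501.

2501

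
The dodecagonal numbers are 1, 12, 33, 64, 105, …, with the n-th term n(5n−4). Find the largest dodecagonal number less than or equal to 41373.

41041

Solve n(5n−4) ≤ 41373 for integer n.
n = 91 gives 41041 ≤ 41373, while n = 92 gives 41952 > 41373; so the answer is 41041.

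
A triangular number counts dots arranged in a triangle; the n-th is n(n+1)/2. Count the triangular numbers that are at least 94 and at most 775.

25

The n-th triangular number is n(n+1)/2.
Smallest index with value ≥ 94: n = 14 (giving 105).
Largest index with value ≤ 775: n = 38 (giving 741).
Indices 14 through 38: 25 terms.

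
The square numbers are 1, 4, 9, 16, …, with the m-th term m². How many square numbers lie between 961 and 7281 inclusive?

55

The n-th square number is n².
Smallest index with value ≥ 961: n = 31 (giving 961).
Largest index with value ≤ 7281: n = 85 (giving 7225).
Indices 31 through 85: 55 terms.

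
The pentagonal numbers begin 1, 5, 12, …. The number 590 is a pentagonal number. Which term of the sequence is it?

Set n(3n−1)/2 = 590, giving 3n² − n − 1180 = 0.
So n = (1 + 119) / 6 = 120/6 = 20.

20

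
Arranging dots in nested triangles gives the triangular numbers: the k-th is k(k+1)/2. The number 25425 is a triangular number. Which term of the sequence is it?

Set n(n+1)/2 = 25425, giving n² + n − 50850 = 0.
The discriminant is 1 + 8·25425 = 203401, and √203401 = 451.
So n = (-1 + 451) / 2 = 450/2 = 225.

225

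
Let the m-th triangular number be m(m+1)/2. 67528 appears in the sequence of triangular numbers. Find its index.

Set n(n+1)/2 = 67528, giving n² + n − 135056 = 0.
So n = (-1 + 735) / 2 = 734/2 = 367.
Check: 367·368/2 = 67528. ✓

367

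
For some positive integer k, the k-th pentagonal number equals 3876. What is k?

51

Set n(3n−1)/2 = 3876, giving 3n² − n − 7752 = 0.
The discriminant is 1 + 24·3876 = 93025, and √93025 = 305.
So n = (1 + 305) / 6 = 306/6 = 51.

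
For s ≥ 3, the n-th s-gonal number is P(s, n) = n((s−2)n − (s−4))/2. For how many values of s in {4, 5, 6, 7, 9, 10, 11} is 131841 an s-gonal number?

1

s = 4: P(4, 363) = 131769 and P(4, 364) = 132496; 131841 is not s-gonal.
s = 5: P(5, 296) = 131276 and P(5, 297) = 132165; 131841 is not s-gonal.
s = 6: P(6, 257) = 131841. ✓
s = 7: P(7, 229) = 130759 and P(7, 230) = 131905; 131841 is not s-gonal.
s = 9: P(9, 194) = 131241 and P(9, 195) = 132600; 131841 is not s-gonal.
s = 10: P(10, 181) = 130501 and P(10, 182) = 131950; 131841 is not s-gonal.
s = 11: P(11, 171) = 130986 and P(11, 172) = 132526; 131841 is not s-gonal.
Hits: s ∈ {6} → 1.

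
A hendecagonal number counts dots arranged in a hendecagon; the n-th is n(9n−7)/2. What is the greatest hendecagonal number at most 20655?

Solve n(9n−7)/2 ≤ 20655 for integer n.
n = 68 gives 20570 ≤ 20655, while n = 69 gives 21183 > 20655; so the answer is 20570.

20570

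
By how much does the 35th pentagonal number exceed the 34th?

103

Consecutive pentagonal numbers differ by 3n − 2: here 3·35 − 2 = 103.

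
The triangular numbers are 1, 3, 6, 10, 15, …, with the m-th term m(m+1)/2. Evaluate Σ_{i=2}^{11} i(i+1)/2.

285

Σ i(i+1)/2 = (Σi² + Σi) / 2 over i = 2..11.
Σi = 66 − 1 = 65 and Σi² = 506 − 1 = 505.
(1·505 + 1·65) / 2 = 570/2 = 285.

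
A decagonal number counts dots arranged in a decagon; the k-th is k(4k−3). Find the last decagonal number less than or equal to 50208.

49840

Solve n(4n−3) ≤ 50208 for integer n.
n = 112 gives 49840 ≤ 50208, while n = 113 gives 50737 > 50208; so the answer is 49840.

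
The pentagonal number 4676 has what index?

56

Set n(3n−1)/2 = 4676, giving 3n² − n − 9352 = 0.
So n = (1 + 335) / 6 = 336/6 = 56.
Check: 56·(3·56 − 1)/2 = 4676. ✓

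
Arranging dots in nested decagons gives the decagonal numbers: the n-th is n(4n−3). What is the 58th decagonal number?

13282

The 58th decagonal number is n(4n−3) with n = 58.
58·(4·58 − 3) = 58·229 = 13282.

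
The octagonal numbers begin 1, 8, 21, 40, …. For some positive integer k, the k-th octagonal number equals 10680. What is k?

60

Set n(3n−2) = 10680, giving 3n² − 2n − 10680 = 0.
The discriminant is 4 + 12·10680 = 128164, and √128164 = 358.
So n = (2 + 358) / 6 = 360/6 = 60.
Check: 60·(3·60 − 2) = 10680. ✓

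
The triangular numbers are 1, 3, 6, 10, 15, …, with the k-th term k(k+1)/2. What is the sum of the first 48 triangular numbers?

Σ i(i+1)/2 = (Σi² + Σi) / 2 over i = 1..48.
Σi = 1176 and Σi² = 38024.
(1·38024 + 1·1176) / 2 = 39200/2 = 19600.

19600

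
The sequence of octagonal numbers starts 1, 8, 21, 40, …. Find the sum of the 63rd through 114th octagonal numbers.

1247766

Σ i(3i−2) = 3Σi² − 2Σi over i = 63..114.
Σi = 6555 − 1953 = 4602 and Σi² = 500365 − 81375 = 418990.
3·418990 − 2·4602 = 1247766.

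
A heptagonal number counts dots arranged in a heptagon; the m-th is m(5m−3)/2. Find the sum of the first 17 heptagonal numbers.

Σ i(5i−3)/2 = (5Σi² − 3Σi) / 2 over i = 1..17.
Σi = 153 and Σi² = 1785.
(5·1785 − 3·153) / 2 = 8466/2 = 4233.

4233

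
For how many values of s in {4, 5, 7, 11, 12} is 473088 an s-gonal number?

1

s = 4: P(4, 687) = 471969 and P(4, 688) = 473344; 473088 is not s-gonal.
s = 5: P(5, 561) = 471801 and P(5, 562) = 473485; 473088 is not s-gonal.
s = 7: P(7, 435) = 472410 and P(7, 436) = 474586; 473088 is not s-gonal.
s = 11: P(11, 324) = 471258 and P(11, 325) = 474175; 473088 is not s-gonal.
s = 12: P(12, 308) = 473088. ✓
Hits: s ∈ {12} → 1.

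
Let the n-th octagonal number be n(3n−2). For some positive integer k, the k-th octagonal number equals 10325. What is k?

Set n(3n−2) = 10325, giving 3n² − 2n − 10325 = 0.
The discriminant is 4 + 12·10325 = 123904, and √123904 = 352.
So n = (2 + 352) / 6 = 354/6 = 59.

59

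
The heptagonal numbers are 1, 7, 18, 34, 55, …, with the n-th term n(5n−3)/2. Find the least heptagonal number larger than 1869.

1918

Solve n(5n−3)/2 > 1869 for integer n.
The largest n with value ≤ 1869 is 27 (since 1782 ≤ 1869 < 1918), so the first above is n = 28, value 1918.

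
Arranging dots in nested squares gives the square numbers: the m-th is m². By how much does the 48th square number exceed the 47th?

95

n² − (n−1)² = 2n − 1, so 48² − 47² = 2·48 − 1 = 95.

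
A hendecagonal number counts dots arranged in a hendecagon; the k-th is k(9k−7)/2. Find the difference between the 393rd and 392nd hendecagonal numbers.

3529

Consecutive hendecagonal numbers differ by 9n − 8: here 9·393 − 8 = 3529.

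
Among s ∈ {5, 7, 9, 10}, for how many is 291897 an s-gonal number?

1

s = 5: P(5, 441) = 291501 and P(5, 442) = 292825; 291897 is not s-gonal.
s = 7: P(7, 342) = 291897. ✓
s = 9: P(9, 289) = 291601 and P(9, 290) = 293625; 291897 is not s-gonal.
s = 10: P(10, 270) = 290790 and P(10, 271) = 292951; 291897 is not s-gonal.
Hits: s ∈ {7} → 1.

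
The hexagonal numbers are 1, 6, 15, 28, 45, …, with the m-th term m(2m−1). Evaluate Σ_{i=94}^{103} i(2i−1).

193225

Σ i(2i−1) = 2Σi² − Σi over i = 94..103.
Σi = 5356 − 4371 = 985 and Σi² = 369564 − 272459 = 97105.
2·97105 − 1·985 = 193225.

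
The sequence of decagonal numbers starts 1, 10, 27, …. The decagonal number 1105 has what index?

17

Set n(4n−3) = 1105, giving 4n² − 3n − 1105 = 0.
The discriminant is 9 + 16·1105 = 17689, and √17689 = 133.
So n = (3 + 133) / 8 = 136/8 = 17.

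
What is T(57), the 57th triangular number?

57·58/2 = 3306/2 = 1653.

1653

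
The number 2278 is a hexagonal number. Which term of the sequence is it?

Set n(2n−1) = 2278, giving 2n² − n − 2278 = 0.
The discriminant is 1 + 8·2278 = 18225, and √18225 = 135.
So n = (1 + 135) / 4 = 136/4 = 34.

34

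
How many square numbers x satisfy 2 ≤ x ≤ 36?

5

The n-th square number is n².
Smallest index with value ≥ 2: n = 2 (giving 4).
Largest index with value ≤ 36: n = 6 (giving 36).
Indices 2 through 6: 5 terms.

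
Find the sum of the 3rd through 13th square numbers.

Σ_{i=3}^{13} i² = 819 − 5 = 814.

814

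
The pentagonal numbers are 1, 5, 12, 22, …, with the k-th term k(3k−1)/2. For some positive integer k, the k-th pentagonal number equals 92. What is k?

Set n(3n−1)/2 = 92, giving 3n² − n − 184 = 0.
The discriminant is 1 + 24·92 = 2209, and √2209 = 47.
So n = (1 + 47) / 6 = 48/6 = 8.

8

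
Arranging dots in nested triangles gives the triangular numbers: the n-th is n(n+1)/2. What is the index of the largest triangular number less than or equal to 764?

38

Solve n(n+1)/2 ≤ 764 for integer n.
n = 38 gives 741 ≤ 764, while n = 39 gives 780 > 764; so the answer is index 38.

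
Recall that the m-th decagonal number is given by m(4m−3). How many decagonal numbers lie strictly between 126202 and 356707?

120

The n-th decagonal number is n(4n−3).
Smallest index with value > 126202: n = 179 (giving 127627).
Largest index with value < 356707: n = 298 (giving 354322).
Indices 179 through 298: 120 terms.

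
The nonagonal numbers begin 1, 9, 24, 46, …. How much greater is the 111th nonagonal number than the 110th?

Consecutive nonagonal numbers differ by 7n − 6: here 7·111 − 6 = 771.

771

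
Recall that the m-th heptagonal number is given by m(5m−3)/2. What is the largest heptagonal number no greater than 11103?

Solve n(5n−3)/2 ≤ 11103 for integer n.
n = 66 gives 10791 ≤ 11103, while n = 67 gives 11122 > 11103; so the answer is 10791.

10791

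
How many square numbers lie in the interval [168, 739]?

The n-th square number is n².
Smallest index with value ≥ 168: n = 13 (giving 169).
Largest index with value ≤ 739: n = 27 (giving 729).
Indices 13 through 27: 15 terms.

15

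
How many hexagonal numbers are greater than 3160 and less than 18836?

The n-th hexagonal number is n(2n−1).
Smallest index with value > 3160: n = 41 (giving 3321).
Largest index with value < 18836: n = 97 (giving 18721).
Indices 41 through 97: 57 terms.

57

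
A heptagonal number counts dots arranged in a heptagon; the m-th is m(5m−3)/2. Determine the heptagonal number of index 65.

10465

The 65th heptagonal number is n(5n−3)/2 with n = 65.
65·(5·65 − 3)/2 = 65·322/2 = 65·161 = 10465.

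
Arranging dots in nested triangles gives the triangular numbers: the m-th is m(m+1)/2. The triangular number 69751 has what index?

Set n(n+1)/2 = 69751, giving n² + n − 139502 = 0.
So n = (-1 + 747) / 2 = 746/2 = 373.

373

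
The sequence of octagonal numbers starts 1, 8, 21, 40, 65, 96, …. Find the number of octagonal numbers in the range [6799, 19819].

34

The n-th octagonal number is n(3n−2).
Smallest index with value ≥ 6799: n = 48 (giving 6816).
Largest index with value ≤ 19819: n = 81 (giving 19521).
Indices 48 through 81: 34 terms.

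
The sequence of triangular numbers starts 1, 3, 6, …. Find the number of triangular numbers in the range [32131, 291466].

511

The n-th triangular number is n(n+1)/2.
Smallest index with value ≥ 32131: n = 253 (giving 32131).
Largest index with value ≤ 291466: n = 763 (giving 291466).
Indices 253 through 763: 511 terms.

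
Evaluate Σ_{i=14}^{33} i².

11710

Σ_{i=14}^{33} i² = 12529 − 819 = 11710.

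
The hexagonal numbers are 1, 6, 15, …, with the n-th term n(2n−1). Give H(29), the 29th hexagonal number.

1653

The 29th hexagonal number is n(2n−1) with n = 29.
29·(2·29 − 1) = 29·57 = 1653.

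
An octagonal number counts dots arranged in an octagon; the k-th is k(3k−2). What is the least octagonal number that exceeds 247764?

Solve n(3n−2) > 247764 for integer n.
The largest n with value ≤ 247764 is 287 (since 246533 ≤ 247764 < 248256), so the first above is n = 288, value 248256.

248256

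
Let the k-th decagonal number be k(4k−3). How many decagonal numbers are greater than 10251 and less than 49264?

60

The n-th decagonal number is n(4n−3).
Smallest index with value > 10251: n = 52 (giving 10660).
Largest index with value < 49264: n = 111 (giving 48951).
Indices 52 through 111: 60 terms.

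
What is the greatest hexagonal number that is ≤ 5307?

5151

Solve n(2n−1) ≤ 5307 for integer n.
n = 51 gives 5151 ≤ 5307, while n = 52 gives 5356 > 5307; so the answer is 5151.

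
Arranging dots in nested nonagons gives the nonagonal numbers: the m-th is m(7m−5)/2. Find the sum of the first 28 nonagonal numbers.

Σ i(7i−5)/2 = (7Σi² − 5Σi) / 2 over i = 1..28.
Σi = 406 and Σi² = 7714.
(7·7714 − 5·406) / 2 = 51968/2 = 25984.

25984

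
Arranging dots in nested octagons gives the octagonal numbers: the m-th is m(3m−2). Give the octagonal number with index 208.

129376

208·(3·208 − 2) = 208·622 = 129376.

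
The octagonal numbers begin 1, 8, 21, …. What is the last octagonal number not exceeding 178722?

Solve n(3n−2) ≤ 178722 for integer n.
n = 244 gives 178120 ≤ 178722, while n = 245 gives 179585 > 178722; so the answer is 178120.

178120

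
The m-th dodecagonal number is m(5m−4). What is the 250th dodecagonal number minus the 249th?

2491

Consecutive dodecagonal numbers differ by 10n − 9: here 10·250 − 9 = 2491.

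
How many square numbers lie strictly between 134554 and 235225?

The n-th square number is n².
Smallest index with value > 134554: n = 367 (giving 134689).
Largest index with value < 235225: n = 484 (giving 234256).
Indices 367 through 484: 118 terms.

118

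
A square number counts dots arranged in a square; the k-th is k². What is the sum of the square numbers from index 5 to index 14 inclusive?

Σ_{i=5}^{14} i² = 1015 − 30 = 985.

985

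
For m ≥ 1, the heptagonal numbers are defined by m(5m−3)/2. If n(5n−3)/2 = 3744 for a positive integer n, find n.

Set n(5n−3)/2 = 3744, giving 5n² − 3n − 7488 = 0.
The discriminant is 9 + 40·3744 = 149769, and √149769 = 387.
So n = (3 + 387) / 10 = 390/10 = 39.

39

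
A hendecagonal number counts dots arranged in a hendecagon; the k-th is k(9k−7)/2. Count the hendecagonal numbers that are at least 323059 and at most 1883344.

The n-th hendecagonal number is n(9n−7)/2.
Smallest index with value ≥ 323059: n = 269 (giving 324683).
Largest index with value ≤ 1883344: n = 647 (giving 1881476).
Indices 269 through 647: 379 terms.

379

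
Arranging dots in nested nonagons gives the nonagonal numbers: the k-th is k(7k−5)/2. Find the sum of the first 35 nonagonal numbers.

50610

Σ i(7i−5)/2 = (7Σi² − 5Σi) / 2 over i = 1..35.
Σi = 630 and Σi² = 14910.
(7·14910 − 5·630) / 2 = 101220/2 = 50610.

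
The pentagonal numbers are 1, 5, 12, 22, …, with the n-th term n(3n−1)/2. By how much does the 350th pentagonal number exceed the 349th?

1048

Consecutive pentagonal numbers differ by 3n − 2: here 3·350 − 2 = 1048.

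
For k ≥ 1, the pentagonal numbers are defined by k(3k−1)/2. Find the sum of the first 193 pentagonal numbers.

3613153

Σ i(3i−1)/2 = (3Σi² − Σi) / 2 over i = 1..193.
Σi = 18721 and Σi² = 2415009.
(3·2415009 − 1·18721) / 2 = 7226306/2 = 3613153.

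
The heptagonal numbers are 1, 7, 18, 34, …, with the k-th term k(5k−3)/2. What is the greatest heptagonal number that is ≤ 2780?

2673

Solve n(5n−3)/2 ≤ 2780 for integer n.
n = 33 gives 2673 ≤ 2780, while n = 34 gives 2839 > 2780; so the answer is 2673.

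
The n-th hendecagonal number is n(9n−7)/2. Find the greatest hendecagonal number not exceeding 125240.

124916

Solve n(9n−7)/2 ≤ 125240 for integer n.
n = 167 gives 124916 ≤ 125240, while n = 168 gives 126420 > 125240; so the answer is 124916.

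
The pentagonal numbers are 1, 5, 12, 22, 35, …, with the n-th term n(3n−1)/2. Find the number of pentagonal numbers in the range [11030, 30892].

58

The n-th pentagonal number is n(3n−1)/2.
Smallest index with value ≥ 11030: n = 86 (giving 11051).
Largest index with value ≤ 30892: n = 143 (giving 30602).
Indices 86 through 143: 58 terms.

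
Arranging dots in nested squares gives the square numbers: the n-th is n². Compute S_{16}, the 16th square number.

256

The 16th square number is n² with n = 16.
16² = 256.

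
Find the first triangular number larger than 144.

Solve n(n+1)/2 > 144 for integer n.
The largest n with value ≤ 144 is 16 (since 136 ≤ 144 < 153), so the first above is n = 17, value 153.

153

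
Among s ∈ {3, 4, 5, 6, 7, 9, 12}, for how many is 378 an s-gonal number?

s = 3: P(3, 27) = 378. ✓
s = 4: P(4, 19) = 361 and P(4, 20) = 400; 378 is not s-gonal.
s = 5: P(5, 16) = 376 and P(5, 17) = 425; 378 is not s-gonal.
s = 6: P(6, 14) = 378. ✓
s = 7: P(7, 12) = 342 and P(7, 13) = 403; 378 is not s-gonal.
s = 9: P(9, 10) = 325 and P(9, 11) = 396; 378 is not s-gonal.
s = 12: P(12, 9) = 369 and P(12, 10) = 460; 378 is not s-gonal.
Hits: s ∈ {3, 6} → 2.

2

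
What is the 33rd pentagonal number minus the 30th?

282

33·(3·33 − 1)/2 = 1617 and 30·(3·30 − 1)/2 = 1335.
Difference: 1617 − 1335 = 282.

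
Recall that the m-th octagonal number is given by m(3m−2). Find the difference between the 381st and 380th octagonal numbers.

2281

Consecutive octagonal numbers differ by 6n − 5: here 6·381 − 5 = 2281.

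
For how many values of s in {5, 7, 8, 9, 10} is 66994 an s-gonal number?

s = 5: P(5, 211) = 66676 and P(5, 212) = 67310; 66994 is not s-gonal.
s = 7: P(7, 164) = 66994. ✓
s = 8: P(8, 149) = 66305 and P(8, 150) = 67200; 66994 is not s-gonal.
s = 9: P(9, 138) = 66309 and P(9, 139) = 67276; 66994 is not s-gonal.
s = 10: P(10, 129) = 66177 and P(10, 130) = 67210; 66994 is not s-gonal.
Hits: s ∈ {7} → 1.

1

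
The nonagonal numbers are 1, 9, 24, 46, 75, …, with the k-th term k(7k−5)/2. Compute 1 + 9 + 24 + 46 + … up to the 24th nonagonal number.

Σ i(7i−5)/2 = (7Σi² − 5Σi) / 2 over i = 1..24.
Σi = 300 and Σi² = 4900.
(7·4900 − 5·300) / 2 = 32800/2 = 16400.

16400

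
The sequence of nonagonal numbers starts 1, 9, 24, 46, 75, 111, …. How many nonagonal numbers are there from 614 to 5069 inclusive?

The n-th nonagonal number is n(7n−5)/2.
Smallest index with value ≥ 614: n = 14 (giving 651).
Largest index with value ≤ 5069: n = 38 (giving 4959).
Indices 14 through 38: 25 terms.

25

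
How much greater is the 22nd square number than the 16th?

22² = 484 and 16² = 256.
Difference: 484 − 256 = 228.

228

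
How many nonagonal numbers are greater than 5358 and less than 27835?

The n-th nonagonal number is n(7n−5)/2.
Smallest index with value > 5358: n = 40 (giving 5500).
Largest index with value < 27835: n = 89 (giving 27501).
Indices 40 through 89: 50 terms.

50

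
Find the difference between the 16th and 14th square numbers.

60

16² = 256 and 14² = 196.
Difference: 256 − 196 = 60.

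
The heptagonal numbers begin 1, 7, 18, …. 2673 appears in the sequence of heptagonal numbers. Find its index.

33

Set n(5n−3)/2 = 2673, giving 5n² − 3n − 5346 = 0.
The discriminant is 9 + 40·2673 = 106929, and √106929 = 327.
So n = (3 + 327) / 10 = 330/10 = 33.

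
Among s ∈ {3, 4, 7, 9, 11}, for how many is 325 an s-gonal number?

s = 3: P(3, 25) = 325. ✓
s = 4: P(4, 18) = 324 and P(4, 19) = 361; 325 is not s-gonal.
s = 7: P(7, 11) = 286 and P(7, 12) = 342; 325 is not s-gonal.
s = 9: P(9, 10) = 325. ✓
s = 11: P(11, 8) = 260 and P(11, 9) = 333; 325 is not s-gonal.
Hits: s ∈ {3, 9} → 2.

2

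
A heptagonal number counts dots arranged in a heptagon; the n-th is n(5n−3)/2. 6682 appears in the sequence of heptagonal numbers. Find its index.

52

Set n(5n−3)/2 = 6682, giving 5n² − 3n − 13364 = 0.
The discriminant is 9 + 40·6682 = 267289, and √267289 = 517.
So n = (3 + 517) / 10 = 520/10 = 52.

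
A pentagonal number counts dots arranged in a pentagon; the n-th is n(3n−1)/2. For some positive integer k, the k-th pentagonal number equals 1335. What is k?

30

Set n(3n−1)/2 = 1335, giving 3n² − n − 2670 = 0.
The discriminant is 1 + 24·1335 = 32041, and √32041 = 179.
So n = (1 + 179) / 6 = 180/6 = 30.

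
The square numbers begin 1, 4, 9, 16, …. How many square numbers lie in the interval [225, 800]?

The n-th square number is n².
Smallest index with value ≥ 225: n = 15 (giving 225).
Largest index with value ≤ 800: n = 28 (giving 784).
Indices 15 through 28: 14 terms.

14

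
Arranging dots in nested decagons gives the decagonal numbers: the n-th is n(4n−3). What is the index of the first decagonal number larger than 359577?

Solve n(4n−3) > 359577 for integer n.
The largest n with value ≤ 359577 is 300 (since 359100 ≤ 359577 < 361501), so the first above is n = 301, value 361501.

301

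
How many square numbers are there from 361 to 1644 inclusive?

The n-th square number is n².
Smallest index with value ≥ 361: n = 19 (giving 361).
Largest index with value ≤ 1644: n = 40 (giving 1600).
Indices 19 through 40: 22 terms.

22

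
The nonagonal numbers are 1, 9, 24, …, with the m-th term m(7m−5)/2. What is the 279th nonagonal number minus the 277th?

3887

279·(7·279 − 5)/2 = 271746 and 277·(7·277 − 5)/2 = 267859.
Difference: 271746 − 267859 = 3887.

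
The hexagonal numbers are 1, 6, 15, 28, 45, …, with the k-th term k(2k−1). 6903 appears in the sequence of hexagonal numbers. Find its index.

59

Set n(2n−1) = 6903, giving 2n² − n − 6903 = 0.
So n = (1 + 235) / 4 = 236/4 = 59.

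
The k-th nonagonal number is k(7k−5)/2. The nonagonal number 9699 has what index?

53

Set n(7n−5)/2 = 9699, giving 7n² − 5n − 19398 = 0.
So n = (5 + 737) / 14 = 742/14 = 53.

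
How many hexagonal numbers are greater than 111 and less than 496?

8

The n-th hexagonal number is n(2n−1).
Smallest index with value > 111: n = 8 (giving 120).
Largest index with value < 496: n = 15 (giving 435).
Indices 8 through 15: 8 terms.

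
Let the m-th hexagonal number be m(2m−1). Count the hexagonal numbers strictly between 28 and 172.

The n-th hexagonal number is n(2n−1).
Smallest index with value > 28: n = 5 (giving 45).
Largest index with value < 172: n = 9 (giving 153).
Indices 5 through 9: 5 terms.

5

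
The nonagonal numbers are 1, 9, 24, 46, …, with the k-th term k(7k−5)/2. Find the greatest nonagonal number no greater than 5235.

Solve n(7n−5)/2 ≤ 5235 for integer n.
n = 39 gives 5226 ≤ 5235, while n = 40 gives 5500 > 5235; so the answer is 5226.

5226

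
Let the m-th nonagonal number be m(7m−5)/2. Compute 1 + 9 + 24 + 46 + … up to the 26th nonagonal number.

20826

Σ i(7i−5)/2 = (7Σi² − 5Σi) / 2 over i = 1..26.
Σi = 351 and Σi² = 6201.
(7·6201 − 5·351) / 2 = 41652/2 = 20826.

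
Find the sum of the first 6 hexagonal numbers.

161

Σ i(2i−1) = 2Σi² − Σi over i = 1..6.
Σi = 21 and Σi² = 91.
2·91 − 1·21 = 161.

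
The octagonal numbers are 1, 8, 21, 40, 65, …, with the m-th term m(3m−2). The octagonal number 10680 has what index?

60

Set n(3n−2) = 10680, giving 3n² − 2n − 10680 = 0.
So n = (2 + 358) / 6 = 360/6 = 60.
Check: 60·(3·60 − 2) = 10680. ✓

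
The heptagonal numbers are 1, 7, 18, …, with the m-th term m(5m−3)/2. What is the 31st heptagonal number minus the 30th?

151

Consecutive heptagonal numbers differ by 5n − 4: here 5·31 − 4 = 151.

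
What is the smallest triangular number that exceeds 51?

55

Solve n(n+1)/2 > 51 for integer n.
The largest n with value ≤ 51 is 9 (since 45 ≤ 51 < 55), so the first above is n = 10, value 55.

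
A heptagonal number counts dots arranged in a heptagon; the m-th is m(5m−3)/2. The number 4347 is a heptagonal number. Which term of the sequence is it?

42

Set n(5n−3)/2 = 4347, giving 5n² − 3n − 8694 = 0.
The discriminant is 9 + 40·4347 = 173889, and √173889 = 417.
So n = (3 + 417) / 10 = 420/10 = 42.
Check: 42·(5·42 − 3)/2 = 4347. ✓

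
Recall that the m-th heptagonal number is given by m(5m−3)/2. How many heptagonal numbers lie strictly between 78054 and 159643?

76

The n-th heptagonal number is n(5n−3)/2.
Smallest index with value > 78054: n = 177 (giving 78057).
Largest index with value < 159643: n = 252 (giving 158382).
Indices 177 through 252: 76 terms.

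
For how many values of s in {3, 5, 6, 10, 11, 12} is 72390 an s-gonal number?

s = 3: P(3, 380) = 72390. ✓
s = 5: P(5, 219) = 71832 and P(5, 220) = 72490; 72390 is not s-gonal.
s = 6: P(6, 190) = 72010 and P(6, 191) = 72771; 72390 is not s-gonal.
s = 10: P(10, 134) = 71422 and P(10, 135) = 72495; 72390 is not s-gonal.
s = 11: P(11, 127) = 72136 and P(11, 128) = 73280; 72390 is not s-gonal.
s = 12: P(12, 120) = 71520 and P(12, 121) = 72721; 72390 is not s-gonal.
Hits: s ∈ {3} → 1.

1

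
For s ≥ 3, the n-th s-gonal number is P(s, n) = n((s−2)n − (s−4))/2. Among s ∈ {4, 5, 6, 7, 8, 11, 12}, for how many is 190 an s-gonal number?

s = 4: P(4, 13) = 169 and P(4, 14) = 196; 190 is not s-gonal.
s = 5: P(5, 11) = 176 and P(5, 12) = 210; 190 is not s-gonal.
s = 6: P(6, 10) = 190. ✓
s = 7: P(7, 9) = 189 and P(7, 10) = 235; 190 is not s-gonal.
s = 8: P(8, 8) = 176 and P(8, 9) = 225; 190 is not s-gonal.
s = 11: P(11, 6) = 141 and P(11, 7) = 196; 190 is not s-gonal.
s = 12: P(12, 6) = 156 and P(12, 7) = 217; 190 is not s-gonal.
Hits: s ∈ {6} → 1.

1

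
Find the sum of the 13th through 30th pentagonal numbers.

Σ i(3i−1)/2 = (3Σi² − Σi) / 2 over i = 13..30.
Σi = 465 − 78 = 387 and Σi² = 9455 − 650 = 8805.
(3·8805 − 1·387) / 2 = 26028/2 = 13014.

13014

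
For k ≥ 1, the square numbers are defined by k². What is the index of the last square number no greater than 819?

28

Solve n² ≤ 819 for integer n.
n = 28 gives 784 ≤ 819, while n = 29 gives 841 > 819; so the answer is index 28.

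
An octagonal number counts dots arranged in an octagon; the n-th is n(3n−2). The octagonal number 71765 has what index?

155

Set n(3n−2) = 71765, giving 3n² − 2n − 71765 = 0.
So n = (2 + 928) / 6 = 930/6 = 155.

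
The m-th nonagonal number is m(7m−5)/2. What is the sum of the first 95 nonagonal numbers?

Σ i(7i−5)/2 = (7Σi² − 5Σi) / 2 over i = 1..95.
Σi = 4560 and Σi² = 290320.
(7·290320 − 5·4560) / 2 = 2009440/2 = 1004720.

1004720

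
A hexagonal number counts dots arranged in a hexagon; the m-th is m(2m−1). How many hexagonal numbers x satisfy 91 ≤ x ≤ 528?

10

The n-th hexagonal number is n(2n−1).
Smallest index with value ≥ 91: n = 7 (giving 91).
Largest index with value ≤ 528: n = 16 (giving 496).
Indices 7 through 16: 10 terms.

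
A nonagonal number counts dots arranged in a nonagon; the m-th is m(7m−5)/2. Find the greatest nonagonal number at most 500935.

499149

Solve n(7n−5)/2 ≤ 500935 for integer n.
n = 378 gives 499149 ≤ 500935, while n = 379 gives 501796 > 500935; so the answer is 499149.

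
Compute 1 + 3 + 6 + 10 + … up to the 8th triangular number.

Σ i(i+1)/2 = (Σi² + Σi) / 2 over i = 1..8.
Σi = 36 and Σi² = 204.
(1·204 + 1·36) / 2 = 240/2 = 120.

120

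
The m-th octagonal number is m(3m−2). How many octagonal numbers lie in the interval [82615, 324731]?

163

The n-th octagonal number is n(3n−2).
Smallest index with value ≥ 82615: n = 167 (giving 83333).
Largest index with value ≤ 324731: n = 329 (giving 324065).
Indices 167 through 329: 163 terms.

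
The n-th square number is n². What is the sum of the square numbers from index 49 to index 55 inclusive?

18956

Σ_{i=49}^{55} i² = 56980 − 38024 = 18956.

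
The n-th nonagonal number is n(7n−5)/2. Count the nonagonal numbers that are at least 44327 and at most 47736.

The n-th nonagonal number is n(7n−5)/2.
Smallest index with value ≥ 44327: n = 113 (giving 44409).
Largest index with value ≤ 47736: n = 117 (giving 47619).
Indices 113 through 117: 5 terms.

5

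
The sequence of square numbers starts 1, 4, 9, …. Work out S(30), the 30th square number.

The 30th square number is n² with n = 30.
30² = 900.

900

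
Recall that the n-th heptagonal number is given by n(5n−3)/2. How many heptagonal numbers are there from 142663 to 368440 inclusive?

The n-th heptagonal number is n(5n−3)/2.
Smallest index with value ≥ 142663: n = 240 (giving 143640).
Largest index with value ≤ 368440: n = 384 (giving 368064).
Indices 240 through 384: 145 terms.

145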